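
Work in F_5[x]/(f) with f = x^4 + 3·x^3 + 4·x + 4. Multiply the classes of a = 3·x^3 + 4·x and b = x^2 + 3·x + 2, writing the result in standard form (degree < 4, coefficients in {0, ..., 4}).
a · b ≡ x (mod f(x))

Multiply as integer polynomials: a · b = 3·x^5 + 9·x^4 + 10·x^3 + 12·x^2 + 8·x. Reducing coefficients mod 5: a · b ≡ 3·x^5 + 4·x^4 + 2·x^2 + 3·x. Now divide by f(x) = x^4 + 3·x^3 + 4·x + 4 in F_5[x], eliminating the leading term at each step:
  leading term 3·x^5: subtract (3·x)·f(x) = 3·x^5 + 4·x^4 + 2·x^2 + 2·x, leaving x (coefficients mod 5)
The degree is now < 4, so this is the remainder. Hence a · b ≡ x in F_5[x]/(f).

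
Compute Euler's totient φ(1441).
φ is multiplicative, with φ(p^e) = p^e − p^(e−1). Factorise 1441 = 11 · 131. Then
  φ(1441) = (11 − 1) · (131 − 1) = 10 · 130 = 1300.

Final answer: φ(1441) = 1300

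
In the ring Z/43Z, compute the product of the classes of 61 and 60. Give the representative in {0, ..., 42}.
Reduce the factors first: 61 ≡ 18, 60 ≡ 17 (mod 43), so 61 · 60 ≡ 18 · 17 (mod 43). 18 · 17 = 306. Dividing by 43: 306 = 7·43 + 5. So (61 · 60) mod 43 = 5.

Final answer: 5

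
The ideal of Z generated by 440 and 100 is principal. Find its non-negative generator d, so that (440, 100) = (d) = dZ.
(440, 100) = (20); d = 20

In the PID Z, (a, b) is generated by gcd(a, b). Compute gcd(440, 100) with the extended Euclidean algorithm, tracking rows (r, s, t) with s·440 + t·100 = r:
  row A: (440, 1, 0)   [1·440 + 0·100 = 440]
  row B: (100, 0, 1)   [0·440 + 1·100 = 100]
  440 = 4·100 + 40   → row C = row A − 4·row B = (40, 1, −4)   [check: 1·440 − 4·100 = 40]
  100 = 2·40 + 20   → row D = row B − 2·row C = (20, −2, 9)   [check: −2·440 + 9·100 = 20]
  40 = 2·20 + 0   → remainder 0, stop. gcd = 20 (last nonzero row D).
So gcd(440, 100) = 20, with Bézout identity −2·440 + 9·100 = 20. Containment (⊇): the Bézout identity exhibits 20 as an element of (440, 100), giving (20) ⊆ (440, 100). Containment (⊆): since 20 | 440 and 20 | 100 (440 = 20·22, 100 = 20·5), every Z-linear combination of 440 and 100 is divisible by 20, so (440, 100) ⊆ (20). Therefore (440, 100) = (20), d = 20.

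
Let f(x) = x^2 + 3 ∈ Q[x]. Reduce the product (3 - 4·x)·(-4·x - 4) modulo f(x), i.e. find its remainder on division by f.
a · b ≡ 4·x - 60 (mod f(x))

First multiply in Q[x] without reducing: a · b = 16·x^2 + 4·x - 12. Now divide by f(x) = x^2 + 3, eliminating the leading term at each step:
  leading term 16·x^2: subtract (16)·f(x) = 16·x^2 + 48, leaving 4·x - 60
The degree is now < 2, so this is the remainder. Hence a · b ≡ 4·x - 60 in Q[x]/(f).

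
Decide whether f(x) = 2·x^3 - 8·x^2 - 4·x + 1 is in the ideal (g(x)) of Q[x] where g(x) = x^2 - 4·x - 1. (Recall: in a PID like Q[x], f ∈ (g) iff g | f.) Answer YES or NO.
In Q[x] the ideal (g) consists of all multiples of g, so f ∈ (g) iff g | f, i.e. iff the remainder of f on division by g is 0. Divide f by g (g is monic, so eliminate the leading term of the running remainder at each step):
  leading term 2·x^3: subtract (2·x)·g(x) = 2·x^3 - 8·x^2 - 2·x, leaving 1 - 2·x
The remainder r(x) = 1 - 2·x ≠ 0 (and deg r < deg g), so g ∤ f, i.e. f ∉ (g).

Final answer: NO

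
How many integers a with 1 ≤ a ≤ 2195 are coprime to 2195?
1752

The number of a ∈ {1, ..., 2195} with gcd(a, 2195) = 1 is by definition Euler's totient φ(2195). φ is multiplicative, with φ(p^e) = p^e − p^(e−1). Factorise 2195 = 5 · 439. Then
  φ(2195) = (5 − 1) · (439 − 1) = 4 · 438 = 1752.
So there are 1752 such integers.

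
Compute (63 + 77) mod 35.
0

Reduce the summands first: 63 ≡ 28, 77 ≡ 7 (mod 35), so 63 + 77 ≡ 28 + 7 (mod 35). 28 + 7 = 35; 35 = 1·35 + 0, so (63 + 77) mod 35 = 0.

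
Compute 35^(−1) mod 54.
Apply the extended Euclidean algorithm to (54, 35), tracking rows (r, s, t) with s·54 + t·35 = r. Each division r_prev = q·r_cur + r_new produces the new row as (previous row) − q·(current row):
  row A: (54, 1, 0)   [1·54 + 0·35 = 54]
  row B: (35, 0, 1)   [0·54 + 1·35 = 35]
  54 = 1·35 + 19   → row C = row A − 1·row B = (19, 1, −1)   [check: 1·54 − 1·35 = 19]
  35 = 1·19 + 16   → row D = row B − 1·row C = (16, −1, 2)   [check: −1·54 + 2·35 = 16]
  19 = 1·16 + 3   → row E = row C − 1·row D = (3, 2, −3)   [check: 2·54 − 3·35 = 3]
  16 = 5·3 + 1   → row F = row D − 5·row E = (1, −11, 17)   [check: −11·54 + 17·35 = 1]
  3 = 3·1 + 0   → remainder 0, stop. gcd = 1 (last nonzero row F).
The gcd is 1, so 35 is invertible mod 54. The last nonzero row gives −11·54 + 17·35 = 1, so t = 17. So 35^(−1) ≡ 17 (mod 54). Verify: 35 · 17 = 595 ≡ 1 (mod 54). ✓

Final answer: 35^(−1) ≡ 17 (mod 54)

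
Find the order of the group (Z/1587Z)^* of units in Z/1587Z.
|(Z/1587Z)^*| = 1012

(Z/1587Z)^* consists of the classes a with gcd(a, 1587) = 1, so its order is φ(1587). φ is multiplicative, with φ(p^e) = p^e − p^(e−1). Factorise 1587 = 3 · 23^2. Then
  φ(1587) = (3 − 1) · (23^2 − 23^1) = 2 · 506 = 1012.
Thus |(Z/1587Z)^*| = 1012.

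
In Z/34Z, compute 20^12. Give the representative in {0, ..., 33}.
Use repeated squaring. Binary(12) = 1100. Walk through the bits of the exponent 12 left-to-right: at each bit after the leading one, square the running value, then multiply by 20 if the bit is 1 (always reducing mod 34):
  bit 1 = 1 (leading): start with 20.
  bit 2 = 1: square 20^2 = 400 ≡ 26; bit is 1, so multiply 26·20 = 520 ≡ 10 (mod 34).
  bit 3 = 0: square 10^2 = 100 ≡ 32 (mod 34).
  bit 4 = 0: square 32^2 = 1024 ≡ 4 (mod 34).
Final value: 20^12 ≡ 4 (mod 34).

Final answer: 4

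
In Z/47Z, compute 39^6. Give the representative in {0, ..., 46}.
25

Use repeated squaring. Binary(6) = 110. Walk through the bits of the exponent 6 left-to-right: at each bit after the leading one, square the running value, then multiply by 39 if the bit is 1 (always reducing mod 47):
  bit 1 = 1 (leading): start with 39.
  bit 2 = 1: square 39^2 = 1521 ≡ 17; bit is 1, so multiply 17·39 = 663 ≡ 5 (mod 47).
  bit 3 = 0: square 5^2 = 25 (mod 47).
Final value: 39^6 ≡ 25 (mod 47).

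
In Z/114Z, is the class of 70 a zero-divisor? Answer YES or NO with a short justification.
gcd(70, 114) = 2 > 1, so 70 is not a unit in Z/114Z. In Z/nZ every nonzero non-unit is a zero-divisor: explicitly, take b = 114/gcd = 57 ≠ 0 (mod 114); then 70·57 = 3990 = 35·114, i.e. 70·57 ≡ 0 (mod 114). So 70 is a zero-divisor.

Final answer: YES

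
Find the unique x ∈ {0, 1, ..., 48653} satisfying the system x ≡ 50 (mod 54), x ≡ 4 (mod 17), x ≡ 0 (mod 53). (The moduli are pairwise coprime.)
x ≡ 14522 (mod 48654); the representative in [0, 48654) is 14522

The moduli 54, 17, 53 are pairwise coprime, so by the CRT there is a unique solution mod 54·17·53 = 48654.
Solve by successive substitution. Start with x ≡ 50 (mod 54).
  Combine with x ≡ 4 (mod 17): write x = 50 + 54·t and require 50 + 54·t ≡ 4 (mod 17), i.e. 54·t ≡ 4 − 50 ≡ 5 (mod 17). Since 54^(−1) ≡ 6 (mod 17) (54 ≡ 3 (mod 17)), t ≡ 6·5 ≡ 13 (mod 17). So x ≡ 50 + 54·13 = 752 (mod 918).
  Combine with x ≡ 0 (mod 53): write x = 752 + 918·t and require 752 + 918·t ≡ 0 (mod 53), i.e. 918·t ≡ 0 − 752 ≡ 43 (mod 53). Since 918^(−1) ≡ 25 (mod 53) (918 ≡ 17 (mod 53)), t ≡ 25·43 ≡ 15 (mod 53). So x ≡ 752 + 918·15 = 14522 (mod 48654).
Unique solution in [0, 48654): x = 14522.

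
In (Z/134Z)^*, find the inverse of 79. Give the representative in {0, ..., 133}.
79^(−1) ≡ 95 (mod 134)

Apply the extended Euclidean algorithm to (134, 79), tracking rows (r, s, t) with s·134 + t·79 = r. Each division r_prev = q·r_cur + r_new produces the new row as (previous row) − q·(current row):
  row A: (134, 1, 0)   [1·134 + 0·79 = 134]
  row B: (79, 0, 1)   [0·134 + 1·79 = 79]
  134 = 1·79 + 55   → row C = row A − 1·row B = (55, 1, −1)   [check: 1·134 − 1·79 = 55]
  79 = 1·55 + 24   → row D = row B − 1·row C = (24, −1, 2)   [check: −1·134 + 2·79 = 24]
  55 = 2·24 + 7   → row E = row C − 2·row D = (7, 3, −5)   [check: 3·134 − 5·79 = 7]
  24 = 3·7 + 3   → row F = row D − 3·row E = (3, −10, 17)   [check: −10·134 + 17·79 = 3]
  7 = 2·3 + 1   → row G = row E − 2·row F = (1, 23, −39)   [check: 23·134 − 39·79 = 1]
  3 = 3·1 + 0   → remainder 0, stop. gcd = 1 (last nonzero row G).
The gcd is 1, so 79 is invertible mod 134. The last nonzero row gives 23·134 − 39·79 = 1, so t = −39. So 79^(−1) ≡ −39 ≡ 95 (mod 134). Verify: 79 · 95 = 7505 ≡ 1 (mod 134). ✓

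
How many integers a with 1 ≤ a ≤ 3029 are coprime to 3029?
2784

The number of a ∈ {1, ..., 3029} with gcd(a, 3029) = 1 is by definition Euler's totient φ(3029). φ is multiplicative, with φ(p^e) = p^e − p^(e−1). Factorise 3029 = 13 · 233. Then
  φ(3029) = (13 − 1) · (233 − 1) = 12 · 232 = 2784.
So there are 2784 such integers.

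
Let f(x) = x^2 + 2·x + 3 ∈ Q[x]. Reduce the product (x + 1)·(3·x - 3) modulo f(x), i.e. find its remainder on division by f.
First multiply in Q[x] without reducing: a · b = 3·x^2 - 3. Now divide by f(x) = x^2 + 2·x + 3, eliminating the leading term at each step:
  leading term 3·x^2: subtract (3)·f(x) = 3·x^2 + 6·x + 9, leaving -6·x - 12
The degree is now < 2, so this is the remainder. Hence a · b ≡ -6·x - 12 in Q[x]/(f).

Final answer: a · b ≡ -6·x - 12 (mod f(x))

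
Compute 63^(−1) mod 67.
Apply the extended Euclidean algorithm to (67, 63), tracking rows (r, s, t) with s·67 + t·63 = r. Each division r_prev = q·r_cur + r_new produces the new row as (previous row) − q·(current row):
  row A: (67, 1, 0)   [1·67 + 0·63 = 67]
  row B: (63, 0, 1)   [0·67 + 1·63 = 63]
  67 = 1·63 + 4   → row C = row A − 1·row B = (4, 1, −1)   [check: 1·67 − 1·63 = 4]
  63 = 15·4 + 3   → row D = row B − 15·row C = (3, −15, 16)   [check: −15·67 + 16·63 = 3]
  4 = 1·3 + 1   → row E = row C − 1·row D = (1, 16, −17)   [check: 16·67 − 17·63 = 1]
  3 = 3·1 + 0   → remainder 0, stop. gcd = 1 (last nonzero row E).
The gcd is 1, so 63 is invertible mod 67. The last nonzero row gives 16·67 − 17·63 = 1, so t = −17. So 63^(−1) ≡ −17 ≡ 50 (mod 67). Verify: 63 · 50 = 3150 ≡ 1 (mod 67). ✓

Final answer: 63^(−1) ≡ 50 (mod 67)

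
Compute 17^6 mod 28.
Use repeated squaring. Binary(6) = 110. Walk through the bits of the exponent 6 left-to-right: at each bit after the leading one, square the running value, then multiply by 17 if the bit is 1 (always reducing mod 28):
  bit 1 = 1 (leading): start with 17.
  bit 2 = 1: square 17^2 = 289 ≡ 9; bit is 1, so multiply 9·17 = 153 ≡ 13 (mod 28).
  bit 3 = 0: square 13^2 = 169 ≡ 1 (mod 28).
Final value: 17^6 ≡ 1 (mod 28).

Final answer: 1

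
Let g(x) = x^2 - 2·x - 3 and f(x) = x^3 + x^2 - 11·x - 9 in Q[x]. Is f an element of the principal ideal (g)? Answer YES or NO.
NO

In Q[x] the ideal (g) consists of all multiples of g, so f ∈ (g) iff g | f, i.e. iff the remainder of f on division by g is 0. Divide f by g (g is monic, so eliminate the leading term of the running remainder at each step):
  leading term x^3: subtract (x)·g(x) = x^3 - 2·x^2 - 3·x, leaving 3·x^2 - 8·x - 9
  leading term 3·x^2: subtract (3)·g(x) = 3·x^2 - 6·x - 9, leaving -2·x
The remainder r(x) = -2·x ≠ 0 (and deg r < deg g), so g ∤ f, i.e. f ∉ (g).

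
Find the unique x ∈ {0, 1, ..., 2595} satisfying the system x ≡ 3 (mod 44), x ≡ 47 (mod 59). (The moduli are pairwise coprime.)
The moduli 44, 59 are pairwise coprime, so by the CRT there is a unique solution mod 44·59 = 2596.
Solve by successive substitution. Start with x ≡ 3 (mod 44).
  Combine with x ≡ 47 (mod 59): write x = 3 + 44·t and require 3 + 44·t ≡ 47 (mod 59), i.e. 44·t ≡ 47 − 3 ≡ 44 (mod 59). Since 44^(−1) ≡ 55 (mod 59), t ≡ 55·44 ≡ 1 (mod 59). So x ≡ 3 + 44·1 = 47 (mod 2596).
Unique solution in [0, 2596): x = 47.

Final answer: x ≡ 47 (mod 2596); the representative in [0, 2596) is 47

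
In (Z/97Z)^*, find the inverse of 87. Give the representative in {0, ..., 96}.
87^(−1) ≡ 29 (mod 97)

Apply the extended Euclidean algorithm to (97, 87), tracking rows (r, s, t) with s·97 + t·87 = r. Each division r_prev = q·r_cur + r_new produces the new row as (previous row) − q·(current row):
  row A: (97, 1, 0)   [1·97 + 0·87 = 97]
  row B: (87, 0, 1)   [0·97 + 1·87 = 87]
  97 = 1·87 + 10   → row C = row A − 1·row B = (10, 1, −1)   [check: 1·97 − 1·87 = 10]
  87 = 8·10 + 7   → row D = row B − 8·row C = (7, −8, 9)   [check: −8·97 + 9·87 = 7]
  10 = 1·7 + 3   → row E = row C − 1·row D = (3, 9, −10)   [check: 9·97 − 10·87 = 3]
  7 = 2·3 + 1   → row F = row D − 2·row E = (1, −26, 29)   [check: −26·97 + 29·87 = 1]
  3 = 3·1 + 0   → remainder 0, stop. gcd = 1 (last nonzero row F).
The gcd is 1, so 87 is invertible mod 97. The last nonzero row gives −26·97 + 29·87 = 1, so t = 29. So 87^(−1) ≡ 29 (mod 97). Verify: 87 · 29 = 2523 ≡ 1 (mod 97). ✓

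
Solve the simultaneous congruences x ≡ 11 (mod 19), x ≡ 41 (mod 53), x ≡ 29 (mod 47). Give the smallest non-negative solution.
The moduli 19, 53, 47 are pairwise coprime, so by the CRT there is a unique solution mod 19·53·47 = 47329.
Solve by successive substitution. Start with x ≡ 11 (mod 19).
  Combine with x ≡ 41 (mod 53): write x = 11 + 19·t and require 11 + 19·t ≡ 41 (mod 53), i.e. 19·t ≡ 41 − 11 ≡ 30 (mod 53). Since 19^(−1) ≡ 14 (mod 53), t ≡ 14·30 ≡ 49 (mod 53). So x ≡ 11 + 19·49 = 942 (mod 1007).
  Combine with x ≡ 29 (mod 47): write x = 942 + 1007·t and require 942 + 1007·t ≡ 29 (mod 47), i.e. 1007·t ≡ 29 − 942 ≡ 27 (mod 47). Since 1007^(−1) ≡ 40 (mod 47) (1007 ≡ 20 (mod 47)), t ≡ 40·27 ≡ 46 (mod 47). So x ≡ 942 + 1007·46 = 47264 (mod 47329).
Unique solution in [0, 47329): x = 47264.

Final answer: x ≡ 47264 (mod 47329); the representative in [0, 47329) is 47264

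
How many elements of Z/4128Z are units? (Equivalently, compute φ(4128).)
Z/4128Z has φ(4128) = 1344 units

An element a ∈ Z/4128Z is a unit iff gcd(a, 4128) = 1, so the number of units is φ(4128). φ is multiplicative, with φ(p^e) = p^e − p^(e−1). Factorise 4128 = 2^5 · 3 · 43. Then
  φ(4128) = (2^5 − 2^4) · (3 − 1) · (43 − 1) = 16 · 2 · 42 = 1344.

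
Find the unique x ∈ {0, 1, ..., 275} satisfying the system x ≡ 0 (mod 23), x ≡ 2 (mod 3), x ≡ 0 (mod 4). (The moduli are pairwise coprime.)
The moduli 23, 3, 4 are pairwise coprime, so by the CRT there is a unique solution mod 23·3·4 = 276.
Solve by successive substitution. Start with x ≡ 0 (mod 23).
  Combine with x ≡ 2 (mod 3): write x = 23·t and require 23·t ≡ 2 (mod 3). Since 23^(−1) ≡ 2 (mod 3) (23 ≡ 2 (mod 3)), t ≡ 2·2 ≡ 1 (mod 3). So x ≡ 23·1 = 23 (mod 69).
  Combine with x ≡ 0 (mod 4): write x = 23 + 69·t and require 23 + 69·t ≡ 0 (mod 4), i.e. 69·t ≡ 0 − 23 ≡ 1 (mod 4). Since 69^(−1) ≡ 1 (mod 4) (69 ≡ 1 (mod 4)), t ≡ 1·1 ≡ 1 (mod 4). So x ≡ 23 + 69·1 = 92 (mod 276).
Unique solution in [0, 276): x = 92.

Final answer: x ≡ 92 (mod 276); the representative in [0, 276) is 92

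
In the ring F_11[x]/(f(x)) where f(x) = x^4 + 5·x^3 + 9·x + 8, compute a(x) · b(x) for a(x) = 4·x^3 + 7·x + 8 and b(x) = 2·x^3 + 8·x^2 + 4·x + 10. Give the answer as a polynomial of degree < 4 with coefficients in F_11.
a · b ≡ 9·x^3 + x^2 + 9·x + 4 (mod f(x))

Multiply as integer polynomials: a · b = 8·x^6 + 32·x^5 + 30·x^4 + 112·x^3 + 92·x^2 + 102·x + 80. Reducing coefficients mod 11: a · b ≡ 8·x^6 + 10·x^5 + 8·x^4 + 2·x^3 + 4·x^2 + 3·x + 3. Now divide by f(x) = x^4 + 5·x^3 + 9·x + 8 in F_11[x], eliminating the leading term at each step:
  leading term 8·x^6: subtract (8·x^2)·f(x) = 8·x^6 + 7·x^5 + 6·x^3 + 9·x^2, leaving 3·x^5 + 8·x^4 + 7·x^3 + 6·x^2 + 3·x + 3 (coefficients mod 11)
  leading term 3·x^5: subtract (3·x)·f(x) = 3·x^5 + 4·x^4 + 5·x^2 + 2·x, leaving 4·x^4 + 7·x^3 + x^2 + x + 3 (coefficients mod 11)
  leading term 4·x^4: subtract (4)·f(x) = 4·x^4 + 9·x^3 + 3·x + 10, leaving 9·x^3 + x^2 + 9·x + 4 (coefficients mod 11)
The degree is now < 4, so this is the remainder. Hence a · b ≡ 9·x^3 + x^2 + 9·x + 4 in F_11[x]/(f).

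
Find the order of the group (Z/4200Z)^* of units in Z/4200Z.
(Z/4200Z)^* consists of the classes a with gcd(a, 4200) = 1, so its order is φ(4200). φ is multiplicative, with φ(p^e) = p^e − p^(e−1). Factorise 4200 = 2^3 · 3 · 5^2 · 7. Then
  φ(4200) = (2^3 − 2^2) · (3 − 1) · (5^2 − 5^1) · (7 − 1) = 4 · 2 · 20 · 6 = 960.
Thus |(Z/4200Z)^*| = 960.

Final answer: |(Z/4200Z)^*| = 960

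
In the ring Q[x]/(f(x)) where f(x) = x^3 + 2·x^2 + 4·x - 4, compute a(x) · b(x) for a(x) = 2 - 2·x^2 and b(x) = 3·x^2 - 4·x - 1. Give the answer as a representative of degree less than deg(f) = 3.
First multiply in Q[x] without reducing: a · b = -6·x^4 + 8·x^3 + 8·x^2 - 8·x - 2. Now divide by f(x) = x^3 + 2·x^2 + 4·x - 4, eliminating the leading term at each step:
  leading term -6·x^4: subtract (-6·x)·f(x) = -6·x^4 - 12·x^3 - 24·x^2 + 24·x, leaving 20·x^3 + 32·x^2 - 32·x - 2
  leading term 20·x^3: subtract (20)·f(x) = 20·x^3 + 40·x^2 + 80·x - 80, leaving -8·x^2 - 112·x + 78
The degree is now < 3, so this is the remainder. Hence a · b ≡ -8·x^2 - 112·x + 78 in Q[x]/(f).

Final answer: a · b ≡ -8·x^2 - 112·x + 78 (mod f(x))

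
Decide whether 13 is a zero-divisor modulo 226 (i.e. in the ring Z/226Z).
gcd(13, 226) = 1, so 13 is a unit in Z/226Z (it has a multiplicative inverse). A unit cannot be a zero-divisor: if 13·b ≡ 0 then multiplying both sides by 13^(−1) gives b ≡ 0. So 13 is not a zero-divisor.

Final answer: NO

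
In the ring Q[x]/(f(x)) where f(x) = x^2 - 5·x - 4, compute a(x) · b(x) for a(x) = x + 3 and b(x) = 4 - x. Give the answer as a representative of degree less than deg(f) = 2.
a · b ≡ 8 - 4·x (mod f(x))

First multiply in Q[x] without reducing: a · b = -x^2 + x + 12. Now divide by f(x) = x^2 - 5·x - 4, eliminating the leading term at each step:
  leading term -x^2: subtract (-1)·f(x) = -x^2 + 5·x + 4, leaving 8 - 4·x
The degree is now < 2, so this is the remainder. Hence a · b ≡ 8 - 4·x in Q[x]/(f).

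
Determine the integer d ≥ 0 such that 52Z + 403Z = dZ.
(52, 403) = (13); d = 13

In the PID Z, (a, b) is generated by gcd(a, b). Compute gcd(403, 52) with the extended Euclidean algorithm, tracking rows (r, s, t) with s·403 + t·52 = r:
  row A: (403, 1, 0)   [1·403 + 0·52 = 403]
  row B: (52, 0, 1)   [0·403 + 1·52 = 52]
  403 = 7·52 + 39   → row C = row A − 7·row B = (39, 1, −7)   [check: 1·403 − 7·52 = 39]
  52 = 1·39 + 13   → row D = row B − 1·row C = (13, −1, 8)   [check: −1·403 + 8·52 = 13]
  39 = 3·13 + 0   → remainder 0, stop. gcd = 13 (last nonzero row D).
So gcd(52, 403) = 13, with Bézout identity −1·403 + 8·52 = 13. Containment (⊇): the Bézout identity exhibits 13 as an element of (52, 403), giving (13) ⊆ (52, 403). Containment (⊆): since 13 | 52 and 13 | 403 (52 = 13·4, 403 = 13·31), every Z-linear combination of 52 and 403 is divisible by 13, so (52, 403) ⊆ (13). Therefore (52, 403) = (13), d = 13.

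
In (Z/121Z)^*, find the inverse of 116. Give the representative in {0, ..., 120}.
116^(−1) ≡ 24 (mod 121)

Apply the extended Euclidean algorithm to (121, 116), tracking rows (r, s, t) with s·121 + t·116 = r. Each division r_prev = q·r_cur + r_new produces the new row as (previous row) − q·(current row):
  row A: (121, 1, 0)   [1·121 + 0·116 = 121]
  row B: (116, 0, 1)   [0·121 + 1·116 = 116]
  121 = 1·116 + 5   → row C = row A − 1·row B = (5, 1, −1)   [check: 1·121 − 1·116 = 5]
  116 = 23·5 + 1   → row D = row B − 23·row C = (1, −23, 24)   [check: −23·121 + 24·116 = 1]
  5 = 5·1 + 0   → remainder 0, stop. gcd = 1 (last nonzero row D).
The gcd is 1, so 116 is invertible mod 121. The last nonzero row gives −23·121 + 24·116 = 1, so t = 24. So 116^(−1) ≡ 24 (mod 121). Verify: 116 · 24 = 2784 ≡ 1 (mod 121). ✓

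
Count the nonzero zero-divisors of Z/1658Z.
Z/1658Z has 829 nonzero zero-divisors

In Z/1658Z each nonzero element is either a unit (gcd with 1658 is 1) or a zero-divisor (gcd > 1). The number of units is φ(1658): factorise 1658 = 2 · 829, so φ(1658) = (2 − 1) · (829 − 1) = 1 · 828 = 828. The nonzero elements number 1658 − 1 = 1657. Hence the nonzero zero-divisors number 1657 − 828 = 829.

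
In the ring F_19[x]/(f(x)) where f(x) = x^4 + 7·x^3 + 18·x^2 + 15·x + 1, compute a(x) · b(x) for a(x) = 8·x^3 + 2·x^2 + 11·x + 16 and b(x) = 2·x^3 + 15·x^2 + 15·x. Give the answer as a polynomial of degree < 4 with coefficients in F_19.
a · b ≡ 12·x^3 + 9·x^2 + 17·x + 10 (mod f(x))

Multiply as integer polynomials: a · b = 16·x^6 + 124·x^5 + 172·x^4 + 227·x^3 + 405·x^2 + 240·x. Reducing coefficients mod 19: a · b ≡ 16·x^6 + 10·x^5 + x^4 + 18·x^3 + 6·x^2 + 12·x. Now divide by f(x) = x^4 + 7·x^3 + 18·x^2 + 15·x + 1 in F_19[x], eliminating the leading term at each step:
  leading term 16·x^6: subtract (16·x^2)·f(x) = 16·x^6 + 17·x^5 + 3·x^4 + 12·x^3 + 16·x^2, leaving 12·x^5 + 17·x^4 + 6·x^3 + 9·x^2 + 12·x (coefficients mod 19)
  leading term 12·x^5: subtract (12·x)·f(x) = 12·x^5 + 8·x^4 + 7·x^3 + 9·x^2 + 12·x, leaving 9·x^4 + 18·x^3 (coefficients mod 19)
  leading term 9·x^4: subtract (9)·f(x) = 9·x^4 + 6·x^3 + 10·x^2 + 2·x + 9, leaving 12·x^3 + 9·x^2 + 17·x + 10 (coefficients mod 19)
The degree is now < 4, so this is the remainder. Hence a · b ≡ 12·x^3 + 9·x^2 + 17·x + 10 in F_19[x]/(f).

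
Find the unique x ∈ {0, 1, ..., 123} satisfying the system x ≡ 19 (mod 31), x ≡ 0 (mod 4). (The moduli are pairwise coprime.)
x ≡ 112 (mod 124); the representative in [0, 124) is 112

The moduli 31, 4 are pairwise coprime, so by the CRT there is a unique solution mod 31·4 = 124.
Solve by successive substitution. Start with x ≡ 19 (mod 31).
  Combine with x ≡ 0 (mod 4): write x = 19 + 31·t and require 19 + 31·t ≡ 0 (mod 4), i.e. 31·t ≡ 0 − 19 ≡ 1 (mod 4). Since 31^(−1) ≡ 3 (mod 4) (31 ≡ 3 (mod 4)), t ≡ 3·1 ≡ 3 (mod 4). So x ≡ 19 + 31·3 = 112 (mod 124).
Unique solution in [0, 124): x = 112.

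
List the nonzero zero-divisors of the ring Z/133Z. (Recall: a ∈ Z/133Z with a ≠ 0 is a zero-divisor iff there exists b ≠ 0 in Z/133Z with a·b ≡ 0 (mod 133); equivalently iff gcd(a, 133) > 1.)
nonzero zero-divisors of Z/133Z = {7, 14, 19, 21, 28, 35, 38, 42, 49, 56, 57, 63, 70, 76, 77, 84, 91, 95, 98, 105, 112, 114, 119, 126}

An element a ∈ Z/133Z (with a ≠ 0) is a zero-divisor iff gcd(a, 133) > 1 (because a is a unit precisely when gcd(a, n) = 1, and in Z/nZ every nonzero, non-unit element is a zero-divisor). Scan a = 1, ..., 132 and keep those with gcd(a, 133) > 1:
  gcd(7, 133) = 7, gcd(14, 133) = 7, gcd(19, 133) = 19, gcd(21, 133) = 7, gcd(28, 133) = 7, gcd(35, 133) = 7, gcd(38, 133) = 19, gcd(42, 133) = 7, gcd(49, 133) = 7, gcd(56, 133) = 7, gcd(57, 133) = 19, gcd(63, 133) = 7, gcd(70, 133) = 7, gcd(76, 133) = 19, gcd(77, 133) = 7, gcd(84, 133) = 7, gcd(91, 133) = 7, gcd(95, 133) = 19, gcd(98, 133) = 7, gcd(105, 133) = 7, gcd(112, 133) = 7, gcd(114, 133) = 19, gcd(119, 133) = 7, gcd(126, 133) = 7.
All other a ∈ {1, ..., 132} have gcd(a, 133) = 1 and are units. So the nonzero zero-divisors are exactly the 24 values of a appearing in this scan.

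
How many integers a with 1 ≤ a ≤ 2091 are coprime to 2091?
The number of a ∈ {1, ..., 2091} with gcd(a, 2091) = 1 is by definition Euler's totient φ(2091). φ is multiplicative, with φ(p^e) = p^e − p^(e−1). Factorise 2091 = 3 · 17 · 41. Then
  φ(2091) = (3 − 1) · (17 − 1) · (41 − 1) = 2 · 16 · 40 = 1280.
So there are 1280 such integers.

Final answer: 1280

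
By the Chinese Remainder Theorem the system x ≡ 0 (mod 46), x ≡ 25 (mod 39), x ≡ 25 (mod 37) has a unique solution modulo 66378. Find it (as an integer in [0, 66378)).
x ≡ 44758 (mod 66378); the representative in [0, 66378) is 44758

The moduli 46, 39, 37 are pairwise coprime, so by the CRT there is a unique solution mod 46·39·37 = 66378.
Solve by successive substitution. Start with x ≡ 0 (mod 46).
  Combine with x ≡ 25 (mod 39): write x = 46·t and require 46·t ≡ 25 (mod 39). Since 46^(−1) ≡ 28 (mod 39) (46 ≡ 7 (mod 39)), t ≡ 28·25 ≡ 37 (mod 39). So x ≡ 46·37 = 1702 (mod 1794).
  Combine with x ≡ 25 (mod 37): write x = 1702 + 1794·t and require 1702 + 1794·t ≡ 25 (mod 37), i.e. 1794·t ≡ 25 − 1702 ≡ 25 (mod 37). Since 1794^(−1) ≡ 35 (mod 37) (1794 ≡ 18 (mod 37)), t ≡ 35·25 ≡ 24 (mod 37). So x ≡ 1702 + 1794·24 = 44758 (mod 66378).
Unique solution in [0, 66378): x = 44758.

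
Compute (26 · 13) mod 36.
14

Both factors are already reduced mod 36. 26 · 13 = 338. Dividing by 36: 338 = 9·36 + 14. So (26 · 13) mod 36 = 14.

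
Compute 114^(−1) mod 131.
Apply the extended Euclidean algorithm to (131, 114), tracking rows (r, s, t) with s·131 + t·114 = r. Each division r_prev = q·r_cur + r_new produces the new row as (previous row) − q·(current row):
  row A: (131, 1, 0)   [1·131 + 0·114 = 131]
  row B: (114, 0, 1)   [0·131 + 1·114 = 114]
  131 = 1·114 + 17   → row C = row A − 1·row B = (17, 1, −1)   [check: 1·131 − 1·114 = 17]
  114 = 6·17 + 12   → row D = row B − 6·row C = (12, −6, 7)   [check: −6·131 + 7·114 = 12]
  17 = 1·12 + 5   → row E = row C − 1·row D = (5, 7, −8)   [check: 7·131 − 8·114 = 5]
  12 = 2·5 + 2   → row F = row D − 2·row E = (2, −20, 23)   [check: −20·131 + 23·114 = 2]
  5 = 2·2 + 1   → row G = row E − 2·row F = (1, 47, −54)   [check: 47·131 − 54·114 = 1]
  2 = 2·1 + 0   → remainder 0, stop. gcd = 1 (last nonzero row G).
The gcd is 1, so 114 is invertible mod 131. The last nonzero row gives 47·131 − 54·114 = 1, so t = −54. So 114^(−1) ≡ −54 ≡ 77 (mod 131). Verify: 114 · 77 = 8778 ≡ 1 (mod 131). ✓

Final answer: 114^(−1) ≡ 77 (mod 131)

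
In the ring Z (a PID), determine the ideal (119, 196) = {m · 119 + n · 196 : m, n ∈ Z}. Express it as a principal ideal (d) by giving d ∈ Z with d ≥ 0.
In the PID Z, (a, b) is generated by gcd(a, b). Compute gcd(196, 119) with the extended Euclidean algorithm, tracking rows (r, s, t) with s·196 + t·119 = r:
  row A: (196, 1, 0)   [1·196 + 0·119 = 196]
  row B: (119, 0, 1)   [0·196 + 1·119 = 119]
  196 = 1·119 + 77   → row C = row A − 1·row B = (77, 1, −1)   [check: 1·196 − 1·119 = 77]
  119 = 1·77 + 42   → row D = row B − 1·row C = (42, −1, 2)   [check: −1·196 + 2·119 = 42]
  77 = 1·42 + 35   → row E = row C − 1·row D = (35, 2, −3)   [check: 2·196 − 3·119 = 35]
  42 = 1·35 + 7   → row F = row D − 1·row E = (7, −3, 5)   [check: −3·196 + 5·119 = 7]
  35 = 5·7 + 0   → remainder 0, stop. gcd = 7 (last nonzero row F).
So gcd(119, 196) = 7, with Bézout identity −3·196 + 5·119 = 7. Containment (⊇): the Bézout identity exhibits 7 as an element of (119, 196), giving (7) ⊆ (119, 196). Containment (⊆): since 7 | 119 and 7 | 196 (119 = 7·17, 196 = 7·28), every Z-linear combination of 119 and 196 is divisible by 7, so (119, 196) ⊆ (7). Therefore (119, 196) = (7), d = 7.

Final answer: (119, 196) = (7); d = 7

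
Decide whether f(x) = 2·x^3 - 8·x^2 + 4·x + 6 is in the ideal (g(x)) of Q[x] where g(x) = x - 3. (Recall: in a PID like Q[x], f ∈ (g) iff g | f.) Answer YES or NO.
In Q[x] the ideal (g) consists of all multiples of g, so f ∈ (g) iff g | f, i.e. iff the remainder of f on division by g is 0. Divide f by g (g is monic, so eliminate the leading term of the running remainder at each step):
  leading term 2·x^3: subtract (2·x^2)·g(x) = 2·x^3 - 6·x^2, leaving -2·x^2 + 4·x + 6
  leading term -2·x^2: subtract (-2·x)·g(x) = -2·x^2 + 6·x, leaving 6 - 2·x
  leading term -2·x: subtract (-2)·g(x) = 6 - 2·x, leaving 0
The remainder is 0, so f(x) = g(x) · h(x) with h(x) = 2·x^2 - 2·x - 2. Hence g | f, i.e. f ∈ (g).

Final answer: YES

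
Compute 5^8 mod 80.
Use repeated squaring. Binary(8) = 1000. Walk through the bits of the exponent 8 left-to-right: at each bit after the leading one, square the running value, then multiply by 5 if the bit is 1 (always reducing mod 80):
  bit 1 = 1 (leading): start with 5.
  bit 2 = 0: square 5^2 = 25 (mod 80).
  bit 3 = 0: square 25^2 = 625 ≡ 65 (mod 80).
  bit 4 = 0: square 65^2 = 4225 ≡ 65 (mod 80).
Final value: 5^8 ≡ 65 (mod 80).

Final answer: 65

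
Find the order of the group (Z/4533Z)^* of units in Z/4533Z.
|(Z/4533Z)^*| = 3020

(Z/4533Z)^* consists of the classes a with gcd(a, 4533) = 1, so its order is φ(4533). φ is multiplicative, with φ(p^e) = p^e − p^(e−1). Factorise 4533 = 3 · 1511. Then
  φ(4533) = (3 − 1) · (1511 − 1) = 2 · 1510 = 3020.
Thus |(Z/4533Z)^*| = 3020.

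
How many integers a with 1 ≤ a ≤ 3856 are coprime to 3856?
1920

The number of a ∈ {1, ..., 3856} with gcd(a, 3856) = 1 is by definition Euler's totient φ(3856). φ is multiplicative, with φ(p^e) = p^e − p^(e−1). Factorise 3856 = 2^4 · 241. Then
  φ(3856) = (2^4 − 2^3) · (241 − 1) = 8 · 240 = 1920.
So there are 1920 such integers.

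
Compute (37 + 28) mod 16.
1

Reduce the summands first: 37 ≡ 5, 28 ≡ 12 (mod 16), so 37 + 28 ≡ 5 + 12 (mod 16). 5 + 12 = 17; 17 = 1·16 + 1, so (37 + 28) mod 16 = 1.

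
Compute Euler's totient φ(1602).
φ(1602) = 528

φ is multiplicative, with φ(p^e) = p^e − p^(e−1). Factorise 1602 = 2 · 3^2 · 89. Then
  φ(1602) = (2 − 1) · (3^2 − 3^1) · (89 − 1) = 1 · 6 · 88 = 528.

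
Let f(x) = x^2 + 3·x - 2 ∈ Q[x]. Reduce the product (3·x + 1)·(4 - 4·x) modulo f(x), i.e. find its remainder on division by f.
First multiply in Q[x] without reducing: a · b = -12·x^2 + 8·x + 4. Now divide by f(x) = x^2 + 3·x - 2, eliminating the leading term at each step:
  leading term -12·x^2: subtract (-12)·f(x) = -12·x^2 - 36·x + 24, leaving 44·x - 20
The degree is now < 2, so this is the remainder. Hence a · b ≡ 44·x - 20 in Q[x]/(f).

Final answer: a · b ≡ 44·x - 20 (mod f(x))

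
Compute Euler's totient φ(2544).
φ is multiplicative, with φ(p^e) = p^e − p^(e−1). Factorise 2544 = 2^4 · 3 · 53. Then
  φ(2544) = (2^4 − 2^3) · (3 − 1) · (53 − 1) = 8 · 2 · 52 = 832.

Final answer: φ(2544) = 832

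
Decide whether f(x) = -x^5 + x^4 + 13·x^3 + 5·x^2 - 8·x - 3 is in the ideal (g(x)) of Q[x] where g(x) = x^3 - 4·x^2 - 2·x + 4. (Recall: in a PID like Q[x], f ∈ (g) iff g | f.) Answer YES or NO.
NO

In Q[x] the ideal (g) consists of all multiples of g, so f ∈ (g) iff g | f, i.e. iff the remainder of f on division by g is 0. Divide f by g (g is monic, so eliminate the leading term of the running remainder at each step):
  leading term -x^5: subtract (-x^2)·g(x) = -x^5 + 4·x^4 + 2·x^3 - 4·x^2, leaving -3·x^4 + 11·x^3 + 9·x^2 - 8·x - 3
  leading term -3·x^4: subtract (-3·x)·g(x) = -3·x^4 + 12·x^3 + 6·x^2 - 12·x, leaving -x^3 + 3·x^2 + 4·x - 3
  leading term -x^3: subtract (-1)·g(x) = -x^3 + 4·x^2 + 2·x - 4, leaving -x^2 + 2·x + 1
The remainder r(x) = -x^2 + 2·x + 1 ≠ 0 (and deg r < deg g), so g ∤ f, i.e. f ∉ (g).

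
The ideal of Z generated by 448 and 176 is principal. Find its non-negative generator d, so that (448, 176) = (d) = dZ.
In the PID Z, (a, b) is generated by gcd(a, b). Compute gcd(448, 176) with the extended Euclidean algorithm, tracking rows (r, s, t) with s·448 + t·176 = r:
  row A: (448, 1, 0)   [1·448 + 0·176 = 448]
  row B: (176, 0, 1)   [0·448 + 1·176 = 176]
  448 = 2·176 + 96   → row C = row A − 2·row B = (96, 1, −2)   [check: 1·448 − 2·176 = 96]
  176 = 1·96 + 80   → row D = row B − 1·row C = (80, −1, 3)   [check: −1·448 + 3·176 = 80]
  96 = 1·80 + 16   → row E = row C − 1·row D = (16, 2, −5)   [check: 2·448 − 5·176 = 16]
  80 = 5·16 + 0   → remainder 0, stop. gcd = 16 (last nonzero row E).
So gcd(448, 176) = 16, with Bézout identity 2·448 − 5·176 = 16. Containment (⊇): the Bézout identity exhibits 16 as an element of (448, 176), giving (16) ⊆ (448, 176). Containment (⊆): since 16 | 448 and 16 | 176 (448 = 16·28, 176 = 16·11), every Z-linear combination of 448 and 176 is divisible by 16, so (448, 176) ⊆ (16). Therefore (448, 176) = (16), d = 16.

Final answer: (448, 176) = (16); d = 16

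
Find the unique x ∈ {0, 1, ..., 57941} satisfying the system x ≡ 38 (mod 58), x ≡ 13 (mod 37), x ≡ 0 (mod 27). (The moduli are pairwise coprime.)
The moduli 58, 37, 27 are pairwise coprime, so by the CRT there is a unique solution mod 58·37·27 = 57942.
Solve by successive substitution. Start with x ≡ 38 (mod 58).
  Combine with x ≡ 13 (mod 37): write x = 38 + 58·t and require 38 + 58·t ≡ 13 (mod 37), i.e. 58·t ≡ 13 − 38 ≡ 12 (mod 37). Since 58^(−1) ≡ 30 (mod 37) (58 ≡ 21 (mod 37)), t ≡ 30·12 ≡ 27 (mod 37). So x ≡ 38 + 58·27 = 1604 (mod 2146).
  Combine with x ≡ 0 (mod 27): write x = 1604 + 2146·t and require 1604 + 2146·t ≡ 0 (mod 27), i.e. 2146·t ≡ 0 − 1604 ≡ 16 (mod 27). Since 2146^(−1) ≡ 25 (mod 27) (2146 ≡ 13 (mod 27)), t ≡ 25·16 ≡ 22 (mod 27). So x ≡ 1604 + 2146·22 = 48816 (mod 57942).
Unique solution in [0, 57942): x = 48816.

Final answer: x ≡ 48816 (mod 57942); the representative in [0, 57942) is 48816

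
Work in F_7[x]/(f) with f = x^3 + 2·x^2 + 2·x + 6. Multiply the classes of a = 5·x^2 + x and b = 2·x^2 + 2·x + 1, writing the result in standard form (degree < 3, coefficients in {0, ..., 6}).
a · b ≡ 3·x^2 + 6·x + 6 (mod f(x))

Multiply as integer polynomials: a · b = 10·x^4 + 12·x^3 + 7·x^2 + x. Reducing coefficients mod 7: a · b ≡ 3·x^4 + 5·x^3 + x. Now divide by f(x) = x^3 + 2·x^2 + 2·x + 6 in F_7[x], eliminating the leading term at each step:
  leading term 3·x^4: subtract (3·x)·f(x) = 3·x^4 + 6·x^3 + 6·x^2 + 4·x, leaving 6·x^3 + x^2 + 4·x (coefficients mod 7)
  leading term 6·x^3: subtract (6)·f(x) = 6·x^3 + 5·x^2 + 5·x + 1, leaving 3·x^2 + 6·x + 6 (coefficients mod 7)
The degree is now < 3, so this is the remainder. Hence a · b ≡ 3·x^2 + 6·x + 6 in F_7[x]/(f).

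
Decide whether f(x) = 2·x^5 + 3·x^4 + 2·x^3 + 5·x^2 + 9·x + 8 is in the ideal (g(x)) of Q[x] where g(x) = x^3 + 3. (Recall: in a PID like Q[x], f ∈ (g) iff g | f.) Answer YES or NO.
NO

In Q[x] the ideal (g) consists of all multiples of g, so f ∈ (g) iff g | f, i.e. iff the remainder of f on division by g is 0. Divide f by g (g is monic, so eliminate the leading term of the running remainder at each step):
  leading term 2·x^5: subtract (2·x^2)·g(x) = 2·x^5 + 6·x^2, leaving 3·x^4 + 2·x^3 - x^2 + 9·x + 8
  leading term 3·x^4: subtract (3·x)·g(x) = 3·x^4 + 9·x, leaving 2·x^3 - x^2 + 8
  leading term 2·x^3: subtract (2)·g(x) = 2·x^3 + 6, leaving 2 - x^2
The remainder r(x) = 2 - x^2 ≠ 0 (and deg r < deg g), so g ∤ f, i.e. f ∉ (g).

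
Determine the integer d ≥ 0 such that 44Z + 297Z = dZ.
In the PID Z, (a, b) is generated by gcd(a, b). Compute gcd(297, 44) with the extended Euclidean algorithm, tracking rows (r, s, t) with s·297 + t·44 = r:
  row A: (297, 1, 0)   [1·297 + 0·44 = 297]
  row B: (44, 0, 1)   [0·297 + 1·44 = 44]
  297 = 6·44 + 33   → row C = row A − 6·row B = (33, 1, −6)   [check: 1·297 − 6·44 = 33]
  44 = 1·33 + 11   → row D = row B − 1·row C = (11, −1, 7)   [check: −1·297 + 7·44 = 11]
  33 = 3·11 + 0   → remainder 0, stop. gcd = 11 (last nonzero row D).
So gcd(44, 297) = 11, with Bézout identity −1·297 + 7·44 = 11. Containment (⊇): the Bézout identity exhibits 11 as an element of (44, 297), giving (11) ⊆ (44, 297). Containment (⊆): since 11 | 44 and 11 | 297 (44 = 11·4, 297 = 11·27), every Z-linear combination of 44 and 297 is divisible by 11, so (44, 297) ⊆ (11). Therefore (44, 297) = (11), d = 11.

Final answer: (44, 297) = (11); d = 11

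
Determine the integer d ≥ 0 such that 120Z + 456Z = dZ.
In the PID Z, (a, b) is generated by gcd(a, b). Compute gcd(456, 120) with the extended Euclidean algorithm, tracking rows (r, s, t) with s·456 + t·120 = r:
  row A: (456, 1, 0)   [1·456 + 0·120 = 456]
  row B: (120, 0, 1)   [0·456 + 1·120 = 120]
  456 = 3·120 + 96   → row C = row A − 3·row B = (96, 1, −3)   [check: 1·456 − 3·120 = 96]
  120 = 1·96 + 24   → row D = row B − 1·row C = (24, −1, 4)   [check: −1·456 + 4·120 = 24]
  96 = 4·24 + 0   → remainder 0, stop. gcd = 24 (last nonzero row D).
So gcd(120, 456) = 24, with Bézout identity −1·456 + 4·120 = 24. Containment (⊇): the Bézout identity exhibits 24 as an element of (120, 456), giving (24) ⊆ (120, 456). Containment (⊆): since 24 | 120 and 24 | 456 (120 = 24·5, 456 = 24·19), every Z-linear combination of 120 and 456 is divisible by 24, so (120, 456) ⊆ (24). Therefore (120, 456) = (24), d = 24.

Final answer: (120, 456) = (24); d = 24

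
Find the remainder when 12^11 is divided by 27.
Use repeated squaring. Binary(11) = 1011. Walk through the bits of the exponent 11 left-to-right: at each bit after the leading one, square the running value, then multiply by 12 if the bit is 1 (always reducing mod 27):
  bit 1 = 1 (leading): start with 12.
  bit 2 = 0: square 12^2 = 144 ≡ 9 (mod 27).
  bit 3 = 1: square 9^2 = 81 ≡ 0; bit is 1, so multiply 0·12 = 0 (mod 27).
  bit 4 = 1: square 0^2 = 0; bit is 1, so multiply 0·12 = 0 (mod 27).
Final value: 12^11 ≡ 0 (mod 27).

Final answer: 0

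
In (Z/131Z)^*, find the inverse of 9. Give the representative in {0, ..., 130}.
9^(−1) ≡ 102 (mod 131)

Apply the extended Euclidean algorithm to (131, 9), tracking rows (r, s, t) with s·131 + t·9 = r. Each division r_prev = q·r_cur + r_new produces the new row as (previous row) − q·(current row):
  row A: (131, 1, 0)   [1·131 + 0·9 = 131]
  row B: (9, 0, 1)   [0·131 + 1·9 = 9]
  131 = 14·9 + 5   → row C = row A − 14·row B = (5, 1, −14)   [check: 1·131 − 14·9 = 5]
  9 = 1·5 + 4   → row D = row B − 1·row C = (4, −1, 15)   [check: −1·131 + 15·9 = 4]
  5 = 1·4 + 1   → row E = row C − 1·row D = (1, 2, −29)   [check: 2·131 − 29·9 = 1]
  4 = 4·1 + 0   → remainder 0, stop. gcd = 1 (last nonzero row E).
The gcd is 1, so 9 is invertible mod 131. The last nonzero row gives 2·131 − 29·9 = 1, so t = −29. So 9^(−1) ≡ −29 ≡ 102 (mod 131). Verify: 9 · 102 = 918 ≡ 1 (mod 131). ✓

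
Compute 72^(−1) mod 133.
Apply the extended Euclidean algorithm to (133, 72), tracking rows (r, s, t) with s·133 + t·72 = r. Each division r_prev = q·r_cur + r_new produces the new row as (previous row) − q·(current row):
  row A: (133, 1, 0)   [1·133 + 0·72 = 133]
  row B: (72, 0, 1)   [0·133 + 1·72 = 72]
  133 = 1·72 + 61   → row C = row A − 1·row B = (61, 1, −1)   [check: 1·133 − 1·72 = 61]
  72 = 1·61 + 11   → row D = row B − 1·row C = (11, −1, 2)   [check: −1·133 + 2·72 = 11]
  61 = 5·11 + 6   → row E = row C − 5·row D = (6, 6, −11)   [check: 6·133 − 11·72 = 6]
  11 = 1·6 + 5   → row F = row D − 1·row E = (5, −7, 13)   [check: −7·133 + 13·72 = 5]
  6 = 1·5 + 1   → row G = row E − 1·row F = (1, 13, −24)   [check: 13·133 − 24·72 = 1]
  5 = 5·1 + 0   → remainder 0, stop. gcd = 1 (last nonzero row G).
The gcd is 1, so 72 is invertible mod 133. The last nonzero row gives 13·133 − 24·72 = 1, so t = −24. So 72^(−1) ≡ −24 ≡ 109 (mod 133). Verify: 72 · 109 = 7848 ≡ 1 (mod 133). ✓

Final answer: 72^(−1) ≡ 109 (mod 133)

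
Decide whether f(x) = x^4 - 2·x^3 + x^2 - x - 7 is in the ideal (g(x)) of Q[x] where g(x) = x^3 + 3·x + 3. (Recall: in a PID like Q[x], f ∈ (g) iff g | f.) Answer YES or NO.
In Q[x] the ideal (g) consists of all multiples of g, so f ∈ (g) iff g | f, i.e. iff the remainder of f on division by g is 0. Divide f by g (g is monic, so eliminate the leading term of the running remainder at each step):
  leading term x^4: subtract (x)·g(x) = x^4 + 3·x^2 + 3·x, leaving -2·x^3 - 2·x^2 - 4·x - 7
  leading term -2·x^3: subtract (-2)·g(x) = -2·x^3 - 6·x - 6, leaving -2·x^2 + 2·x - 1
The remainder r(x) = -2·x^2 + 2·x - 1 ≠ 0 (and deg r < deg g), so g ∤ f, i.e. f ∉ (g).

Final answer: NO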